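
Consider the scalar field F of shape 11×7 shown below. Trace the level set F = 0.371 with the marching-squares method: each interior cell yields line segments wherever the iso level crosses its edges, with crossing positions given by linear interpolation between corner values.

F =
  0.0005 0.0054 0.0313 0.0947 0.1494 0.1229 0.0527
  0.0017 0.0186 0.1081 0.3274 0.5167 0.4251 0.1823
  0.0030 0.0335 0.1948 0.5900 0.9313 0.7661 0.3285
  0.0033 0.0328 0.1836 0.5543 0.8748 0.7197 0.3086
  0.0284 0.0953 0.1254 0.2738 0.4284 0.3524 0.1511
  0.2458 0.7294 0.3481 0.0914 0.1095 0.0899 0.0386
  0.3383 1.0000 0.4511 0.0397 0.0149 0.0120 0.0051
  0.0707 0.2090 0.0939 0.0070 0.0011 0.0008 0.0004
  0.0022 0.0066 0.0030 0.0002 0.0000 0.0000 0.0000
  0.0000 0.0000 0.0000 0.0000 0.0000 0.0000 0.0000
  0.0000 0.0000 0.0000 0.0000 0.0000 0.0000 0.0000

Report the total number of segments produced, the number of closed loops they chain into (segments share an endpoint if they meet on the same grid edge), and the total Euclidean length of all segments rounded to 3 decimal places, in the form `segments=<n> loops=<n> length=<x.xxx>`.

cell (0,3): code 0100 → (0.603,4.000)–(1.000,3.230)
cell (0,4): code 1100 → (0.821,5.000)–(0.603,4.000)
cell (0,5): code 1000 → (1.000,5.223)–(0.821,5.000)
cell (1,2): code 0100 → (1.166,3.000)–(2.000,2.446)
cell (1,3): code 1110 → (1.000,3.230)–(1.166,3.000)
cell (1,5): code 1001 → (2.000,5.903)–(1.000,5.223)
cell (2,2): code 0110 → (2.000,2.446)–(3.000,2.506)
cell (2,5): code 1001 → (3.000,5.848)–(2.000,5.903)
cell (3,2): code 0010 → (3.000,2.506)–(3.653,3.000)
cell (3,3): code 0111 → (3.653,3.000)–(4.000,3.629)
cell (3,4): code 1011 → (4.000,4.755)–(3.949,5.000)
cell (3,5): code 0001 → (3.949,5.000)–(3.000,5.848)
cell (4,0): code 0100 → (4.435,1.000)–(5.000,0.259)
cell (4,1): code 1000 → (5.000,1.940)–(4.435,1.000)
cell (4,3): code 0010 → (4.000,3.629)–(4.180,4.000)
cell (4,4): code 0001 → (4.180,4.000)–(4.000,4.755)
cell (5,0): code 0110 → (5.000,0.259)–(6.000,0.049)
cell (5,1): code 1101 → (5.222,2.000)–(5.000,1.940)
cell (5,2): code 1000 → (6.000,2.195)–(5.222,2.000)
cell (6,0): code 0010 → (6.000,0.049)–(6.795,1.000)
cell (6,1): code 0011 → (6.795,1.000)–(6.224,2.000)
cell (6,2): code 0001 → (6.224,2.000)–(6.000,2.195)
total: 22 segments, chained into 2 closed loop(s), length Σ = 17.692673

segments=22 loops=2 length=17.693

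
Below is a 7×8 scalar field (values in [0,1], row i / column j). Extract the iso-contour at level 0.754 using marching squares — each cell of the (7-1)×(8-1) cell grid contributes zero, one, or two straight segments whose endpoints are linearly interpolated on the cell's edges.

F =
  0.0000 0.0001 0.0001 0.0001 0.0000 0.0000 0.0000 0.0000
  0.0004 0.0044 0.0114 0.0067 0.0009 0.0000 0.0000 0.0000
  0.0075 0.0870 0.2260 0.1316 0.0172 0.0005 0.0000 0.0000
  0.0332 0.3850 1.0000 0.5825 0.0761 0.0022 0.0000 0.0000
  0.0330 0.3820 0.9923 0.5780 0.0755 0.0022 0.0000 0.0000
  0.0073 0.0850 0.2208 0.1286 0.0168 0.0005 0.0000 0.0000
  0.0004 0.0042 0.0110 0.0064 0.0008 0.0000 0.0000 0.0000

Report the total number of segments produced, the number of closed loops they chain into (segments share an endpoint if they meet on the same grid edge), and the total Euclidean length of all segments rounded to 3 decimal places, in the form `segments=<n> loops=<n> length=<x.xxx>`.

segments=6 loops=1 length=4.331

cell (2,1): code 0100 → (2.682,2.000)–(3.000,1.600)
cell (2,2): code 1000 → (3.000,2.589)–(2.682,2.000)
cell (3,1): code 0110 → (3.000,1.600)–(4.000,1.610)
cell (3,2): code 1001 → (4.000,2.575)–(3.000,2.589)
cell (4,1): code 0010 → (4.000,1.610)–(4.309,2.000)
cell (4,2): code 0001 → (4.309,2.000)–(4.000,2.575)
total: 6 segments, chained into 1 closed loop(s), length Σ = 4.331255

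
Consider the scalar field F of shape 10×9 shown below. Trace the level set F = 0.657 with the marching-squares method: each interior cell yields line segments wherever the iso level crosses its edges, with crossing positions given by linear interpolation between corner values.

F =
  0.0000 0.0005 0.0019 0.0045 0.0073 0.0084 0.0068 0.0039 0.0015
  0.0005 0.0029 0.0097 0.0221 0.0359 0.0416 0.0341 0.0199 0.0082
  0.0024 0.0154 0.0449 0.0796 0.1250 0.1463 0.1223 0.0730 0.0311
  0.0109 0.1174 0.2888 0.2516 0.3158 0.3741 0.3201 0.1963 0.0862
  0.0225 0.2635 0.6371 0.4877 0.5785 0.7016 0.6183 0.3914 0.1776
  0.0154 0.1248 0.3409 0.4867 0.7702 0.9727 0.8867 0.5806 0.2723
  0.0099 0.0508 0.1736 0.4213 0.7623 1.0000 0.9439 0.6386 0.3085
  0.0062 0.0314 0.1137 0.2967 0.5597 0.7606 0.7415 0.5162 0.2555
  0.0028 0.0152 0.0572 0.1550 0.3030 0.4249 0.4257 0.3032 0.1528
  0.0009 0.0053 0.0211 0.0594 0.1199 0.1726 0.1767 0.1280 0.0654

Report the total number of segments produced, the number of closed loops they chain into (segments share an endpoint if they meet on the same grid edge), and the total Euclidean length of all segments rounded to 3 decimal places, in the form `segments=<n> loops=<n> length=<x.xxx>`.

segments=14 loops=1 length=10.554

cell (3,4): code 0100 → (3.864,5.000)–(4.000,4.638)
cell (3,5): code 1000 → (4.000,5.535)–(3.864,5.000)
cell (4,3): code 0100 → (4.409,4.000)–(5.000,3.601)
cell (4,4): code 1110 → (4.000,4.638)–(4.409,4.000)
cell (4,5): code 1101 → (4.144,6.000)–(4.000,5.535)
cell (4,6): code 1000 → (5.000,6.750)–(4.144,6.000)
cell (5,3): code 0110 → (5.000,3.601)–(6.000,3.691)
cell (5,6): code 1001 → (6.000,6.940)–(5.000,6.750)
cell (6,3): code 0010 → (6.000,3.691)–(6.520,4.000)
cell (6,4): code 0111 → (6.520,4.000)–(7.000,4.484)
cell (6,6): code 1001 → (7.000,6.375)–(6.000,6.940)
cell (7,4): code 0010 → (7.000,4.484)–(7.309,5.000)
cell (7,5): code 0011 → (7.309,5.000)–(7.268,6.000)
cell (7,6): code 0001 → (7.268,6.000)–(7.000,6.375)
total: 14 segments, chained into 1 closed loop(s), length Σ = 10.554281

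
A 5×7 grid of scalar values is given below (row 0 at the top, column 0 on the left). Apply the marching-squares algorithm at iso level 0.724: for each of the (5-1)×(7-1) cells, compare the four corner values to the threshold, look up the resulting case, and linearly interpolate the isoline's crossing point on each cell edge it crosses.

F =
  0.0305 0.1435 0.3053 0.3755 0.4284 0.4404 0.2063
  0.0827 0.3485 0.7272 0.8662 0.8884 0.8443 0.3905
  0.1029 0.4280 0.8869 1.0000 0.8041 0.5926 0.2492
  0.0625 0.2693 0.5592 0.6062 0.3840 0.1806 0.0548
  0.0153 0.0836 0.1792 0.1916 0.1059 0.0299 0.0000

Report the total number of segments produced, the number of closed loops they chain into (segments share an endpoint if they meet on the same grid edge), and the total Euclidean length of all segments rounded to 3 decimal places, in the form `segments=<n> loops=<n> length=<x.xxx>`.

cell (0,1): code 0100 → (0.992,2.000)–(1.000,1.992)
cell (0,2): code 1100 → (0.710,3.000)–(0.992,2.000)
cell (0,3): code 1100 → (0.643,4.000)–(0.710,3.000)
cell (0,4): code 1100 → (0.702,5.000)–(0.643,4.000)
cell (0,5): code 1000 → (1.000,5.265)–(0.702,5.000)
cell (1,1): code 0110 → (1.000,1.992)–(2.000,1.645)
cell (1,4): code 1011 → (2.000,4.379)–(1.478,5.000)
cell (1,5): code 0001 → (1.478,5.000)–(1.000,5.265)
cell (2,1): code 0010 → (2.000,1.645)–(2.497,2.000)
cell (2,2): code 0011 → (2.497,2.000)–(2.701,3.000)
cell (2,3): code 0011 → (2.701,3.000)–(2.191,4.000)
cell (2,4): code 0001 → (2.191,4.000)–(2.000,4.379)
total: 12 segments, chained into 1 closed loop(s), length Σ = 9.047601

segments=12 loops=1 length=9.048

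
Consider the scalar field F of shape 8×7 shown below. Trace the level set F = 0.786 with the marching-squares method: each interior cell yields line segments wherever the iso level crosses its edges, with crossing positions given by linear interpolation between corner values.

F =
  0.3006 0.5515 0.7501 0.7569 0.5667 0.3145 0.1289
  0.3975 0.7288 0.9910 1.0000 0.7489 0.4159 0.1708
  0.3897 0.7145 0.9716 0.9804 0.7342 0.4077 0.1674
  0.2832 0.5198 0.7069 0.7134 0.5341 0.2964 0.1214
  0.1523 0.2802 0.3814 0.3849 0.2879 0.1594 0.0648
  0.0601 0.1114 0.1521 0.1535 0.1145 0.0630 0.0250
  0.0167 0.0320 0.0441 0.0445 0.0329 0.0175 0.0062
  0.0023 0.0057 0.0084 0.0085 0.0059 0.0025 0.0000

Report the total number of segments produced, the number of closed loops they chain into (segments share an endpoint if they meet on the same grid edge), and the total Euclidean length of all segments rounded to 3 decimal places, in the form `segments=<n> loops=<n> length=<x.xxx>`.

cell (0,1): code 0100 → (0.149,2.000)–(1.000,1.218)
cell (0,2): code 1100 → (0.120,3.000)–(0.149,2.000)
cell (0,3): code 1000 → (1.000,3.852)–(0.120,3.000)
cell (1,1): code 0110 → (1.000,1.218)–(2.000,1.278)
cell (1,3): code 1001 → (2.000,3.790)–(1.000,3.852)
cell (2,1): code 0010 → (2.000,1.278)–(2.701,2.000)
cell (2,2): code 0011 → (2.701,2.000)–(2.728,3.000)
cell (2,3): code 0001 → (2.728,3.000)–(2.000,3.790)
total: 8 segments, chained into 1 closed loop(s), length Σ = 8.465837

segments=8 loops=1 length=8.466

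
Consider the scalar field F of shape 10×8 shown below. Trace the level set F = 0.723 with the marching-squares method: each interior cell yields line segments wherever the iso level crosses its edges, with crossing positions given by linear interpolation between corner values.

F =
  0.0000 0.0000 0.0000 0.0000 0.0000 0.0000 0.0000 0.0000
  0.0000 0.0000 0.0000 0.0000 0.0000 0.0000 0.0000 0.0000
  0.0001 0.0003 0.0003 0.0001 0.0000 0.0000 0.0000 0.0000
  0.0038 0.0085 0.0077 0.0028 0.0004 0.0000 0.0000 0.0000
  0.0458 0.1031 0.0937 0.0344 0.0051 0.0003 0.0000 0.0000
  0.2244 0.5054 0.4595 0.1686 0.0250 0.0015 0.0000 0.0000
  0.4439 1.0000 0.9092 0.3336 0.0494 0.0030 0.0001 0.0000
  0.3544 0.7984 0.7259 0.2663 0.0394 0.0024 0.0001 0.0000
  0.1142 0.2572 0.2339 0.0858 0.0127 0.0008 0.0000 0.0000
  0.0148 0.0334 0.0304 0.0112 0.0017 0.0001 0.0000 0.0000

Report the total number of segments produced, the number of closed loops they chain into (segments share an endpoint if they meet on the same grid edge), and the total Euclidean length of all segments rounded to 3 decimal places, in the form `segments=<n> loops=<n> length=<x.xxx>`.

cell (5,0): code 0100 → (5.440,1.000)–(6.000,0.502)
cell (5,1): code 1100 → (5.586,2.000)–(5.440,1.000)
cell (5,2): code 1000 → (6.000,2.323)–(5.586,2.000)
cell (6,0): code 0110 → (6.000,0.502)–(7.000,0.830)
cell (6,2): code 1001 → (7.000,2.006)–(6.000,2.323)
cell (7,0): code 0010 → (7.000,0.830)–(7.139,1.000)
cell (7,1): code 0011 → (7.139,1.000)–(7.006,2.000)
cell (7,2): code 0001 → (7.006,2.000)–(7.000,2.006)
total: 8 segments, chained into 1 closed loop(s), length Σ = 5.624310

segments=8 loops=1 length=5.624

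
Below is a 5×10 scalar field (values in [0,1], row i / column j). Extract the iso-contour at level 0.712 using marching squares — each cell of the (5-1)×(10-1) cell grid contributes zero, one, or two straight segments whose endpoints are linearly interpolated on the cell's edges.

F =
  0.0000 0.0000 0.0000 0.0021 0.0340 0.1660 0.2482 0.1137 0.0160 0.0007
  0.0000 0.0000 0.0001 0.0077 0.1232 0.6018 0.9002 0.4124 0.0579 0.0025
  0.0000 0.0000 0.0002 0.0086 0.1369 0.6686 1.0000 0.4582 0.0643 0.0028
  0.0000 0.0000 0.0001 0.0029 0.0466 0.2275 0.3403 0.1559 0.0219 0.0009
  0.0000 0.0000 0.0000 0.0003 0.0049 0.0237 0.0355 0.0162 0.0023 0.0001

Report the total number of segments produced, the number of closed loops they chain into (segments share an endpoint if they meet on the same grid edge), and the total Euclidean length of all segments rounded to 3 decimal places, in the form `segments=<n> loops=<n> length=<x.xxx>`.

segments=6 loops=1 length=4.874

cell (0,5): code 0100 → (0.711,6.000)–(1.000,5.369)
cell (0,6): code 1000 → (1.000,6.386)–(0.711,6.000)
cell (1,5): code 0110 → (1.000,5.369)–(2.000,5.131)
cell (1,6): code 1001 → (2.000,6.532)–(1.000,6.386)
cell (2,5): code 0010 → (2.000,5.131)–(2.437,6.000)
cell (2,6): code 0001 → (2.437,6.000)–(2.000,6.532)
total: 6 segments, chained into 1 closed loop(s), length Σ = 4.874417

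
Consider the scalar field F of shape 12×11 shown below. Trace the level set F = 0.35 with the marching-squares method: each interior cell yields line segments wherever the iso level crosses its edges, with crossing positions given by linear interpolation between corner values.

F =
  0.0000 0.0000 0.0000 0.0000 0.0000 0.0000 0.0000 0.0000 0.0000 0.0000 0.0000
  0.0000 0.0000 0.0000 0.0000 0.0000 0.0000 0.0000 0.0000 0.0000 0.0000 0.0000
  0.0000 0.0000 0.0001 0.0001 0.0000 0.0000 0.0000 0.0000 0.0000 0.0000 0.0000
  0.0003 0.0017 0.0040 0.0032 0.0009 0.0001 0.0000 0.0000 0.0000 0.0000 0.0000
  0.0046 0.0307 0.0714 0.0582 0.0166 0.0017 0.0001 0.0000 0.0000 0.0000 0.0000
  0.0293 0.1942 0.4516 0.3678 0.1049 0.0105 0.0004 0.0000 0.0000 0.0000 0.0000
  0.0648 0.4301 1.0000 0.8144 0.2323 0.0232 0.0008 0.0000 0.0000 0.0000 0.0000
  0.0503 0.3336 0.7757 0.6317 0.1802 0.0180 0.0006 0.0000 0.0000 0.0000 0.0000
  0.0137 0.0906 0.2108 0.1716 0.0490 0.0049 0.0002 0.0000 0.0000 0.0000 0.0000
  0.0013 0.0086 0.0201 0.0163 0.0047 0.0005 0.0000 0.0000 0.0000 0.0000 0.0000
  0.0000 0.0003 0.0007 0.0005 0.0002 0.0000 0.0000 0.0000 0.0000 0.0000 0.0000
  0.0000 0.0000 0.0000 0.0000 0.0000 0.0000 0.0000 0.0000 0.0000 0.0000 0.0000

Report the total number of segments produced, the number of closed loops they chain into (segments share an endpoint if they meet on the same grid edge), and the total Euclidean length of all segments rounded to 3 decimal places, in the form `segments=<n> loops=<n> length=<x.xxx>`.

cell (4,1): code 0100 → (4.733,2.000)–(5.000,1.605)
cell (4,2): code 1100 → (4.943,3.000)–(4.733,2.000)
cell (4,3): code 1000 → (5.000,3.068)–(4.943,3.000)
cell (5,0): code 0100 → (5.660,1.000)–(6.000,0.781)
cell (5,1): code 1110 → (5.000,1.605)–(5.660,1.000)
cell (5,3): code 1001 → (6.000,3.798)–(5.000,3.068)
cell (6,0): code 0010 → (6.000,0.781)–(6.830,1.000)
cell (6,1): code 0111 → (6.830,1.000)–(7.000,1.037)
cell (6,3): code 1001 → (7.000,3.624)–(6.000,3.798)
cell (7,1): code 0010 → (7.000,1.037)–(7.754,2.000)
cell (7,2): code 0011 → (7.754,2.000)–(7.612,3.000)
cell (7,3): code 0001 → (7.612,3.000)–(7.000,3.624)
total: 12 segments, chained into 1 closed loop(s), length Σ = 9.279761

segments=12 loops=1 length=9.280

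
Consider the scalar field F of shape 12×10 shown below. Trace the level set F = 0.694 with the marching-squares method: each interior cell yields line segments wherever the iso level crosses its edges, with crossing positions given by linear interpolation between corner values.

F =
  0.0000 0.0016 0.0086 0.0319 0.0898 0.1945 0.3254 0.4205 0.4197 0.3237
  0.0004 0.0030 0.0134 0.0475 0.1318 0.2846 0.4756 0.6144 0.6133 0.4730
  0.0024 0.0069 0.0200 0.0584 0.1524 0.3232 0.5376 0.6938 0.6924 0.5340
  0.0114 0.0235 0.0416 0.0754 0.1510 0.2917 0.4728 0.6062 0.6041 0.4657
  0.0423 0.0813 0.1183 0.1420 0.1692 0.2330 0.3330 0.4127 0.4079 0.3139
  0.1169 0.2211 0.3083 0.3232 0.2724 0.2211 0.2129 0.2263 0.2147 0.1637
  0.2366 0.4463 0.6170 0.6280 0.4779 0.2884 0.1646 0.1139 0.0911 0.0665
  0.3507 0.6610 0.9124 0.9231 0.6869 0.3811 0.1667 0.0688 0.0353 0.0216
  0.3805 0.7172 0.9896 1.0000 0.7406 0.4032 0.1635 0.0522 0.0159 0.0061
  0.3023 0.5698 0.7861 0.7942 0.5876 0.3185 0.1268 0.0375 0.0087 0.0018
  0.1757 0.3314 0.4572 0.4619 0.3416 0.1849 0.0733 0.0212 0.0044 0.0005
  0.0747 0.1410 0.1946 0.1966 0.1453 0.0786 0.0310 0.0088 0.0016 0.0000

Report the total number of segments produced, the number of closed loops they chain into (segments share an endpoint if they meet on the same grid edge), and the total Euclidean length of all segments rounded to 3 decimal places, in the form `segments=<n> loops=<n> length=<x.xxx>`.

cell (6,1): code 0100 → (6.261,2.000)–(7.000,1.131)
cell (6,2): code 1100 → (6.224,3.000)–(6.261,2.000)
cell (6,3): code 1000 → (7.000,3.970)–(6.224,3.000)
cell (7,0): code 0100 → (7.587,1.000)–(8.000,0.931)
cell (7,1): code 1110 → (7.000,1.131)–(7.587,1.000)
cell (7,3): code 1101 → (7.132,4.000)–(7.000,3.970)
cell (7,4): code 1000 → (8.000,4.138)–(7.132,4.000)
cell (8,0): code 0010 → (8.000,0.931)–(8.157,1.000)
cell (8,1): code 0111 → (8.157,1.000)–(9.000,1.574)
cell (8,3): code 1011 → (9.000,3.485)–(8.305,4.000)
cell (8,4): code 0001 → (8.305,4.000)–(8.000,4.138)
cell (9,1): code 0010 → (9.000,1.574)–(9.280,2.000)
cell (9,2): code 0011 → (9.280,2.000)–(9.302,3.000)
cell (9,3): code 0001 → (9.302,3.000)–(9.000,3.485)
total: 14 segments, chained into 1 closed loop(s), length Σ = 9.890517

segments=14 loops=1 length=9.891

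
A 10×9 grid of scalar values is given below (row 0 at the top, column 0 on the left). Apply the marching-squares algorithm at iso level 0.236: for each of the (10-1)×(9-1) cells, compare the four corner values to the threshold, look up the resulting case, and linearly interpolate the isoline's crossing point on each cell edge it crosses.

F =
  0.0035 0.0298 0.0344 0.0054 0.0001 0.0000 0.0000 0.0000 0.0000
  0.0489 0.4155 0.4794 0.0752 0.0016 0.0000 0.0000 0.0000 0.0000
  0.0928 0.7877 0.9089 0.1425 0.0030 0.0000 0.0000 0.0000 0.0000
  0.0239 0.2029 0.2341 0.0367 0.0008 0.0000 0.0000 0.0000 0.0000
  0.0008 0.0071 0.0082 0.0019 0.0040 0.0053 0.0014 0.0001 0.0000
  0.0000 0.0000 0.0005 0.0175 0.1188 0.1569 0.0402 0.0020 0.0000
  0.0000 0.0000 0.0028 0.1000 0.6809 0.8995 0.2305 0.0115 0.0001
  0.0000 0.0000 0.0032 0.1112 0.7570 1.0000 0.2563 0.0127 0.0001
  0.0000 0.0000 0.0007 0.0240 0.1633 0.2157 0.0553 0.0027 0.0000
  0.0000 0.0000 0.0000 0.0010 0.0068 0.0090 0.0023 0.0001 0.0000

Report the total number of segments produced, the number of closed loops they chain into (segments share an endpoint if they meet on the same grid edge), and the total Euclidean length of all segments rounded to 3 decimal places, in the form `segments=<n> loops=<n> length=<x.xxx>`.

cell (0,0): code 0100 → (0.535,1.000)–(1.000,0.510)
cell (0,1): code 1100 → (0.453,2.000)–(0.535,1.000)
cell (0,2): code 1000 → (1.000,2.602)–(0.453,2.000)
cell (1,0): code 0110 → (1.000,0.510)–(2.000,0.206)
cell (1,2): code 1001 → (2.000,2.878)–(1.000,2.602)
cell (2,0): code 0010 → (2.000,0.206)–(2.943,1.000)
cell (2,1): code 0011 → (2.943,1.000)–(2.997,2.000)
cell (2,2): code 0001 → (2.997,2.000)–(2.000,2.878)
cell (5,3): code 0100 → (5.209,4.000)–(6.000,3.234)
cell (5,4): code 1100 → (5.107,5.000)–(5.209,4.000)
cell (5,5): code 1000 → (6.000,5.992)–(5.107,5.000)
cell (6,3): code 0110 → (6.000,3.234)–(7.000,3.193)
cell (6,5): code 1101 → (6.213,6.000)–(6.000,5.992)
cell (6,6): code 1000 → (7.000,6.083)–(6.213,6.000)
cell (7,3): code 0010 → (7.000,3.193)–(7.878,4.000)
cell (7,4): code 0011 → (7.878,4.000)–(7.974,5.000)
cell (7,5): code 0011 → (7.974,5.000)–(7.101,6.000)
cell (7,6): code 0001 → (7.101,6.000)–(7.000,6.083)
total: 18 segments, chained into 2 closed loop(s), length Σ = 17.240057

segments=18 loops=2 length=17.240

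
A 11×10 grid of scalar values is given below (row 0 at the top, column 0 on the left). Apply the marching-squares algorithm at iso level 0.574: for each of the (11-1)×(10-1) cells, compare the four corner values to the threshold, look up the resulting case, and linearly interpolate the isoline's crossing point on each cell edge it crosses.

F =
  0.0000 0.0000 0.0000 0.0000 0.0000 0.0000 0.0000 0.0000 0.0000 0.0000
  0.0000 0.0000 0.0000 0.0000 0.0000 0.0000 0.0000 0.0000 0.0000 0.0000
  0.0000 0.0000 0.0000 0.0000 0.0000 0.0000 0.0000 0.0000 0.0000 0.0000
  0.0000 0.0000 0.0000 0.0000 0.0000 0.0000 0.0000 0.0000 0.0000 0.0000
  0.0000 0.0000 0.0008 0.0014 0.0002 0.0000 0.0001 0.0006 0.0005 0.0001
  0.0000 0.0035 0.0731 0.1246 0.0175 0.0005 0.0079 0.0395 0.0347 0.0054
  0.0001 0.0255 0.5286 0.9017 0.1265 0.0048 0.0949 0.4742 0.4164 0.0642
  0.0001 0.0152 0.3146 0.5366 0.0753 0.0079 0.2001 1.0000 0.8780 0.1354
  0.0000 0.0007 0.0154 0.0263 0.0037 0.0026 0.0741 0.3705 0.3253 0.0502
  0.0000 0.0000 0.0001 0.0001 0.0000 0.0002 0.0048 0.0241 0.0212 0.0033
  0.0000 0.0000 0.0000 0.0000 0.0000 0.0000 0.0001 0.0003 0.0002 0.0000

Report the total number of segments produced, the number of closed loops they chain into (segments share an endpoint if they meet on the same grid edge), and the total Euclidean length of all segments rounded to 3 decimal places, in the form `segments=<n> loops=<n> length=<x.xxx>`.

segments=10 loops=2 length=9.131

cell (5,2): code 0100 → (5.578,3.000)–(6.000,2.122)
cell (5,3): code 1000 → (6.000,3.423)–(5.578,3.000)
cell (6,2): code 0010 → (6.000,2.122)–(6.898,3.000)
cell (6,3): code 0001 → (6.898,3.000)–(6.000,3.423)
cell (6,6): code 0100 → (6.190,7.000)–(7.000,6.467)
cell (6,7): code 1100 → (6.341,8.000)–(6.190,7.000)
cell (6,8): code 1000 → (7.000,8.409)–(6.341,8.000)
cell (7,6): code 0010 → (7.000,6.467)–(7.677,7.000)
cell (7,7): code 0011 → (7.677,7.000)–(7.550,8.000)
cell (7,8): code 0001 → (7.550,8.000)–(7.000,8.409)
total: 10 segments, chained into 2 closed loop(s), length Σ = 9.130569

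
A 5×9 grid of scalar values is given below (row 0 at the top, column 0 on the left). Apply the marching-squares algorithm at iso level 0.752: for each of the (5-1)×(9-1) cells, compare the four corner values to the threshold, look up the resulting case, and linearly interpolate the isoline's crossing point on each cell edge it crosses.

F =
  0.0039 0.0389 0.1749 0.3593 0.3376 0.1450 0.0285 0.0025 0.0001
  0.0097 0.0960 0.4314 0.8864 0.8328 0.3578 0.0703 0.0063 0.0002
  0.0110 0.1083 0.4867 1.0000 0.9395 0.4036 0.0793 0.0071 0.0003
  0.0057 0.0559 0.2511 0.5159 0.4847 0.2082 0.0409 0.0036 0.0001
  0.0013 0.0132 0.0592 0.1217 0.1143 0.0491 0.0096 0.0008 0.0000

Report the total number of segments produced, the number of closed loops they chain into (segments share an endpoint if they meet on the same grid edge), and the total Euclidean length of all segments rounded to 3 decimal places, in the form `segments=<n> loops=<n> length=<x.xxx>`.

cell (0,2): code 0100 → (0.745,3.000)–(1.000,2.705)
cell (0,3): code 1100 → (0.837,4.000)–(0.745,3.000)
cell (0,4): code 1000 → (1.000,4.170)–(0.837,4.000)
cell (1,2): code 0110 → (1.000,2.705)–(2.000,2.517)
cell (1,4): code 1001 → (2.000,4.350)–(1.000,4.170)
cell (2,2): code 0010 → (2.000,2.517)–(2.512,3.000)
cell (2,3): code 0011 → (2.512,3.000)–(2.412,4.000)
cell (2,4): code 0001 → (2.412,4.000)–(2.000,4.350)
total: 8 segments, chained into 1 closed loop(s), length Σ = 5.913531

segments=8 loops=1 length=5.914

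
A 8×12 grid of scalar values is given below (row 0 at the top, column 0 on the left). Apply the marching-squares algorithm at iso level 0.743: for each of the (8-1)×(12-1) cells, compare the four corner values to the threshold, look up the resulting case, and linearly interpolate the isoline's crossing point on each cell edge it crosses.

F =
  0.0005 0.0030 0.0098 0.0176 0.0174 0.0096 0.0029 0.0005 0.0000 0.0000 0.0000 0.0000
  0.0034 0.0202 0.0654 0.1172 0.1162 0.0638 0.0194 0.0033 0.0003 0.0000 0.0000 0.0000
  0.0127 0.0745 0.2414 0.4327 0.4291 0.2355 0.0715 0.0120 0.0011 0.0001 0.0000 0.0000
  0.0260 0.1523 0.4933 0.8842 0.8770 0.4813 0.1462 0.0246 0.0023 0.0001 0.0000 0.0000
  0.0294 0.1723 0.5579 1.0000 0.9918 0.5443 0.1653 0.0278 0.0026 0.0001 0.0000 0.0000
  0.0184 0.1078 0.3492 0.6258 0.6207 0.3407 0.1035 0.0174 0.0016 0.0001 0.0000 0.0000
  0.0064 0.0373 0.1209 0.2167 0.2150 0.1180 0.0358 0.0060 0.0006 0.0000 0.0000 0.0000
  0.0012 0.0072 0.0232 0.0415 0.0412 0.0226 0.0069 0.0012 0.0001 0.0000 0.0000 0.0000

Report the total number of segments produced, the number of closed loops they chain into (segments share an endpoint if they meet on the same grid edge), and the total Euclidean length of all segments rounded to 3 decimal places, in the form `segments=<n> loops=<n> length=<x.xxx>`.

segments=8 loops=1 length=6.748

cell (2,2): code 0100 → (2.687,3.000)–(3.000,2.639)
cell (2,3): code 1100 → (2.701,4.000)–(2.687,3.000)
cell (2,4): code 1000 → (3.000,4.339)–(2.701,4.000)
cell (3,2): code 0110 → (3.000,2.639)–(4.000,2.419)
cell (3,4): code 1001 → (4.000,4.556)–(3.000,4.339)
cell (4,2): code 0010 → (4.000,2.419)–(4.687,3.000)
cell (4,3): code 0011 → (4.687,3.000)–(4.670,4.000)
cell (4,4): code 0001 → (4.670,4.000)–(4.000,4.556)
total: 8 segments, chained into 1 closed loop(s), length Σ = 6.747926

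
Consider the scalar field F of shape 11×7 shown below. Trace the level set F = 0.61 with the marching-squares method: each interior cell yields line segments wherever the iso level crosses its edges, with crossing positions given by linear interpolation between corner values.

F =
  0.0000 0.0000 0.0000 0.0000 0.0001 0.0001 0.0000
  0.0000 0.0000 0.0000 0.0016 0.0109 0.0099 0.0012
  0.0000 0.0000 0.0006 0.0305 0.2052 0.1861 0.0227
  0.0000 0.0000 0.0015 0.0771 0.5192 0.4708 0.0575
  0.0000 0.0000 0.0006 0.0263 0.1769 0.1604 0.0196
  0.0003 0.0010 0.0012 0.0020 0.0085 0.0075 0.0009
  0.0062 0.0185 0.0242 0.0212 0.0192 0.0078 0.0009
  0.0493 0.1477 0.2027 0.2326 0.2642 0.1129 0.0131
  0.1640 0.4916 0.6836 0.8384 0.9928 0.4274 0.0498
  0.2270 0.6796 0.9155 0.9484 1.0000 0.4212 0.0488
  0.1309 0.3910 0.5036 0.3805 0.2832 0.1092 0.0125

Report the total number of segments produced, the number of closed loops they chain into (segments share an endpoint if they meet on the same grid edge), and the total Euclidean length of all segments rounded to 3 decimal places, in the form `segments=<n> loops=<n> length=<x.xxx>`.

cell (7,1): code 0100 → (7.847,2.000)–(8.000,1.617)
cell (7,2): code 1100 → (7.623,3.000)–(7.847,2.000)
cell (7,3): code 1100 → (7.475,4.000)–(7.623,3.000)
cell (7,4): code 1000 → (8.000,4.677)–(7.475,4.000)
cell (8,0): code 0100 → (8.630,1.000)–(9.000,0.846)
cell (8,1): code 1110 → (8.000,1.617)–(8.630,1.000)
cell (8,4): code 1001 → (9.000,4.674)–(8.000,4.677)
cell (9,0): code 0010 → (9.000,0.846)–(9.241,1.000)
cell (9,1): code 0011 → (9.241,1.000)–(9.742,2.000)
cell (9,2): code 0011 → (9.742,2.000)–(9.596,3.000)
cell (9,3): code 0011 → (9.596,3.000)–(9.544,4.000)
cell (9,4): code 0001 → (9.544,4.000)–(9.000,4.674)
total: 12 segments, chained into 1 closed loop(s), length Σ = 9.870027

segments=12 loops=1 length=9.870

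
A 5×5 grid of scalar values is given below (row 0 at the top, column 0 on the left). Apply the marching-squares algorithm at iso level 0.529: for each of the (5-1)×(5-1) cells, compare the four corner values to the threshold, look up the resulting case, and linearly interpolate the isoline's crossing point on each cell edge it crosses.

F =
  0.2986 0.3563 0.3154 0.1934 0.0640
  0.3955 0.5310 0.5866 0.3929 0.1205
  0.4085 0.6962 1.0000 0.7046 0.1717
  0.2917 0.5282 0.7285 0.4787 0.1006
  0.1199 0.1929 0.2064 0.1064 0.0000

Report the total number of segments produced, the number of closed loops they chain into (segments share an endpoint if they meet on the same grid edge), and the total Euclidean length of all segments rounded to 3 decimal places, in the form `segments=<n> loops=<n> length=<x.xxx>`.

segments=12 loops=1 length=8.289

cell (0,0): code 0100 → (0.989,1.000)–(1.000,0.985)
cell (0,1): code 1100 → (0.788,2.000)–(0.989,1.000)
cell (0,2): code 1000 → (1.000,2.297)–(0.788,2.000)
cell (1,0): code 0110 → (1.000,0.985)–(2.000,0.419)
cell (1,2): code 1101 → (1.437,3.000)–(1.000,2.297)
cell (1,3): code 1000 → (2.000,3.330)–(1.437,3.000)
cell (2,0): code 0010 → (2.000,0.419)–(2.995,1.000)
cell (2,1): code 0111 → (2.995,1.000)–(3.000,1.004)
cell (2,2): code 1011 → (3.000,2.799)–(2.777,3.000)
cell (2,3): code 0001 → (2.777,3.000)–(2.000,3.330)
cell (3,1): code 0010 → (3.000,1.004)–(3.382,2.000)
cell (3,2): code 0001 → (3.382,2.000)–(3.000,2.799)
total: 12 segments, chained into 1 closed loop(s), length Σ = 8.288613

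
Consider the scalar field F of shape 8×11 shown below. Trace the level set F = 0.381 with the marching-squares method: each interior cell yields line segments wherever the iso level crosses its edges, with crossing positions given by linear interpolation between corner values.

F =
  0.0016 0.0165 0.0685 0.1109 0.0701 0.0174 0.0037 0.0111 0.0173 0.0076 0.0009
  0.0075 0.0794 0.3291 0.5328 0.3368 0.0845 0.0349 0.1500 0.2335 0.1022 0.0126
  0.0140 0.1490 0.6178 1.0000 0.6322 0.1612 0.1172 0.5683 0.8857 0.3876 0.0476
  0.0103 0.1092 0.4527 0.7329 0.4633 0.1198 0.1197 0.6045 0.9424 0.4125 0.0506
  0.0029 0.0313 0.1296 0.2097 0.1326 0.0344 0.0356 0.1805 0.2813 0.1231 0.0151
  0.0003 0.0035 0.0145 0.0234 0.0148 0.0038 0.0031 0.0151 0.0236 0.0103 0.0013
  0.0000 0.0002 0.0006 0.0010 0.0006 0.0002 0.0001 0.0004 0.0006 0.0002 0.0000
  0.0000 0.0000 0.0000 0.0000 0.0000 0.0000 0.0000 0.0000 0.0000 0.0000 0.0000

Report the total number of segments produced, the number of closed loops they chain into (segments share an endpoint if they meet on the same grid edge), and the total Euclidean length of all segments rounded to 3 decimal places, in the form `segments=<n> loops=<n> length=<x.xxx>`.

cell (0,2): code 0100 → (0.640,3.000)–(1.000,2.255)
cell (0,3): code 1000 → (1.000,3.774)–(0.640,3.000)
cell (1,1): code 0100 → (1.180,2.000)–(2.000,1.495)
cell (1,2): code 1110 → (1.000,2.255)–(1.180,2.000)
cell (1,3): code 1101 → (1.150,4.000)–(1.000,3.774)
cell (1,4): code 1000 → (2.000,4.533)–(1.150,4.000)
cell (1,6): code 0100 → (1.552,7.000)–(2.000,6.585)
cell (1,7): code 1100 → (1.226,8.000)–(1.552,7.000)
cell (1,8): code 1100 → (1.977,9.000)–(1.226,8.000)
cell (1,9): code 1000 → (2.000,9.019)–(1.977,9.000)
cell (2,1): code 0110 → (2.000,1.495)–(3.000,1.791)
cell (2,4): code 1001 → (3.000,4.240)–(2.000,4.533)
cell (2,6): code 0110 → (2.000,6.585)–(3.000,6.539)
cell (2,9): code 1001 → (3.000,9.087)–(2.000,9.019)
cell (3,1): code 0010 → (3.000,1.791)–(3.222,2.000)
cell (3,2): code 0011 → (3.222,2.000)–(3.673,3.000)
cell (3,3): code 0011 → (3.673,3.000)–(3.249,4.000)
cell (3,4): code 0001 → (3.249,4.000)–(3.000,4.240)
cell (3,6): code 0010 → (3.000,6.539)–(3.527,7.000)
cell (3,7): code 0011 → (3.527,7.000)–(3.849,8.000)
cell (3,8): code 0011 → (3.849,8.000)–(3.109,9.000)
cell (3,9): code 0001 → (3.109,9.000)–(3.000,9.087)
total: 22 segments, chained into 2 closed loop(s), length Σ = 17.230216

segments=22 loops=2 length=17.230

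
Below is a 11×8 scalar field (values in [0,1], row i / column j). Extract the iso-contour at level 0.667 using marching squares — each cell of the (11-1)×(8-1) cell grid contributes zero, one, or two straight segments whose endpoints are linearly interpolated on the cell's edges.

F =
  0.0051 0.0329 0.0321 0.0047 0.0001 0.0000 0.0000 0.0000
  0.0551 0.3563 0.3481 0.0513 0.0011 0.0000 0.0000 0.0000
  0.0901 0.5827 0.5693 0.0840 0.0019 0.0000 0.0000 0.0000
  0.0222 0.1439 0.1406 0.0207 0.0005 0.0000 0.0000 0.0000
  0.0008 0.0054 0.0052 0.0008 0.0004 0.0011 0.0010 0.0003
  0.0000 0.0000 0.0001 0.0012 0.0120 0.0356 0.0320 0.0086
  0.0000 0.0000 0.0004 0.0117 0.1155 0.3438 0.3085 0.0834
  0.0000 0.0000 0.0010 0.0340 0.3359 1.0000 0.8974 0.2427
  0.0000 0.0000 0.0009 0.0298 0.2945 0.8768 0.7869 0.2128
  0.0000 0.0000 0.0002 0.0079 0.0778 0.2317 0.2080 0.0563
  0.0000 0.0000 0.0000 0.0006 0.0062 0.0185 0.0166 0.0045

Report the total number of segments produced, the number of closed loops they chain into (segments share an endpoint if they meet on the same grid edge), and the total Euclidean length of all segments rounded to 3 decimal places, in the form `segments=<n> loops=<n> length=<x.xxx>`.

cell (6,4): code 0100 → (6.493,5.000)–(7.000,4.499)
cell (6,5): code 1100 → (6.609,6.000)–(6.493,5.000)
cell (6,6): code 1000 → (7.000,6.352)–(6.609,6.000)
cell (7,4): code 0110 → (7.000,4.499)–(8.000,4.640)
cell (7,6): code 1001 → (8.000,6.209)–(7.000,6.352)
cell (8,4): code 0010 → (8.000,4.640)–(8.325,5.000)
cell (8,5): code 0011 → (8.325,5.000)–(8.207,6.000)
cell (8,6): code 0001 → (8.207,6.000)–(8.000,6.209)
total: 8 segments, chained into 1 closed loop(s), length Σ = 6.052913

segments=8 loops=1 length=6.053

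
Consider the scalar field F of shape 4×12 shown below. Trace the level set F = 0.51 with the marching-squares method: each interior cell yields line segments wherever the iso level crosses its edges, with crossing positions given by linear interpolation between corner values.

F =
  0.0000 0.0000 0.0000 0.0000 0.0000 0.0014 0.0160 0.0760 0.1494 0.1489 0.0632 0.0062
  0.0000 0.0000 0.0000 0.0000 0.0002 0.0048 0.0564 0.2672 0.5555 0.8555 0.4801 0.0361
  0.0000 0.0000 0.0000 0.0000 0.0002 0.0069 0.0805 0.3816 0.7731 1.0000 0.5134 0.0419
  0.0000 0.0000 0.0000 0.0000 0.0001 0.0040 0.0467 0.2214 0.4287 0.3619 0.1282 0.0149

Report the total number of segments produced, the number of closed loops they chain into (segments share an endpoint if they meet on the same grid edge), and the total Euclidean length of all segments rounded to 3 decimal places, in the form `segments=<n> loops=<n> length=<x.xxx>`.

cell (0,7): code 0100 → (0.888,8.000)–(1.000,7.842)
cell (0,8): code 1100 → (0.511,9.000)–(0.888,8.000)
cell (0,9): code 1000 → (1.000,9.920)–(0.511,9.000)
cell (1,7): code 0110 → (1.000,7.842)–(2.000,7.328)
cell (1,9): code 1101 → (1.898,10.000)–(1.000,9.920)
cell (1,10): code 1000 → (2.000,10.007)–(1.898,10.000)
cell (2,7): code 0010 → (2.000,7.328)–(2.764,8.000)
cell (2,8): code 0011 → (2.764,8.000)–(2.768,9.000)
cell (2,9): code 0011 → (2.768,9.000)–(2.009,10.000)
cell (2,10): code 0001 → (2.009,10.000)–(2.000,10.007)
total: 10 segments, chained into 1 closed loop(s), length Σ = 7.716974

segments=10 loops=1 length=7.717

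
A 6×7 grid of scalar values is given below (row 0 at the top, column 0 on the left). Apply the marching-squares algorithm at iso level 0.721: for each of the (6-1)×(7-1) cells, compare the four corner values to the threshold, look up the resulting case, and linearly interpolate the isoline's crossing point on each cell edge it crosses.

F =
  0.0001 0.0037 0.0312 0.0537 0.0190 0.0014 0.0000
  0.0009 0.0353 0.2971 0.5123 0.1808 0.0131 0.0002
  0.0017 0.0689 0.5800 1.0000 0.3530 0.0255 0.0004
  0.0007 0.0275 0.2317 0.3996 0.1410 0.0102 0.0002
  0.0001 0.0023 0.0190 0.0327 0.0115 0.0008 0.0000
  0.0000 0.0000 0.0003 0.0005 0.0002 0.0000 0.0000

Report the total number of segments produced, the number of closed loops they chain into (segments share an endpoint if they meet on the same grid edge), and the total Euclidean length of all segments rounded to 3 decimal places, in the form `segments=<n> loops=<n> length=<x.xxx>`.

segments=4 loops=1 length=3.038

cell (1,2): code 0100 → (1.428,3.000)–(2.000,2.336)
cell (1,3): code 1000 → (2.000,3.431)–(1.428,3.000)
cell (2,2): code 0010 → (2.000,2.336)–(2.465,3.000)
cell (2,3): code 0001 → (2.465,3.000)–(2.000,3.431)
total: 4 segments, chained into 1 closed loop(s), length Σ = 3.037692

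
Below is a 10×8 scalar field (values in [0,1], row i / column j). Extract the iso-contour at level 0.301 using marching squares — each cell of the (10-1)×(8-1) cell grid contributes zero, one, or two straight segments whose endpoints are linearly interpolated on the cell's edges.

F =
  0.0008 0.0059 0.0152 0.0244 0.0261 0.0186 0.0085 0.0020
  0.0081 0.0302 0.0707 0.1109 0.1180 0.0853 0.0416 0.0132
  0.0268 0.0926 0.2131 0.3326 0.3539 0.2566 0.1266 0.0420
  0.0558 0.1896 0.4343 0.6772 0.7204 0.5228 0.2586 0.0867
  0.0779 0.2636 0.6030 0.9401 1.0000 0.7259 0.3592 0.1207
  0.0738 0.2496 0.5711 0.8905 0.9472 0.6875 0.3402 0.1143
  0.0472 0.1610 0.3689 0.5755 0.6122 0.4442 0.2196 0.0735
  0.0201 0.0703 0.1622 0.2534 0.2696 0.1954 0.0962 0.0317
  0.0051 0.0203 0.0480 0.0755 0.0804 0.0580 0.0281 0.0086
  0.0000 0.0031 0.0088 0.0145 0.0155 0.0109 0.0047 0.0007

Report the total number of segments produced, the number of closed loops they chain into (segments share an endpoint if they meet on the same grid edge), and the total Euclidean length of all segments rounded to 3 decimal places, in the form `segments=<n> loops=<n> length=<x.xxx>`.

segments=20 loops=1 length=16.115

cell (1,2): code 0100 → (1.857,3.000)–(2.000,2.736)
cell (1,3): code 1100 → (1.776,4.000)–(1.857,3.000)
cell (1,4): code 1000 → (2.000,4.544)–(1.776,4.000)
cell (2,1): code 0100 → (2.397,2.000)–(3.000,1.455)
cell (2,2): code 1110 → (2.000,2.736)–(2.397,2.000)
cell (2,4): code 1101 → (2.167,5.000)–(2.000,4.544)
cell (2,5): code 1000 → (3.000,5.840)–(2.167,5.000)
cell (3,1): code 0110 → (3.000,1.455)–(4.000,1.110)
cell (3,5): code 1101 → (3.421,6.000)–(3.000,5.840)
cell (3,6): code 1000 → (4.000,6.244)–(3.421,6.000)
cell (4,1): code 0110 → (4.000,1.110)–(5.000,1.160)
cell (4,6): code 1001 → (5.000,6.174)–(4.000,6.244)
cell (5,1): code 0110 → (5.000,1.160)–(6.000,1.673)
cell (5,5): code 1011 → (6.000,5.638)–(5.325,6.000)
cell (5,6): code 0001 → (5.325,6.000)–(5.000,6.174)
cell (6,1): code 0010 → (6.000,1.673)–(6.328,2.000)
cell (6,2): code 0011 → (6.328,2.000)–(6.852,3.000)
cell (6,3): code 0011 → (6.852,3.000)–(6.908,4.000)
cell (6,4): code 0011 → (6.908,4.000)–(6.576,5.000)
cell (6,5): code 0001 → (6.576,5.000)–(6.000,5.638)
total: 20 segments, chained into 1 closed loop(s), length Σ = 16.114553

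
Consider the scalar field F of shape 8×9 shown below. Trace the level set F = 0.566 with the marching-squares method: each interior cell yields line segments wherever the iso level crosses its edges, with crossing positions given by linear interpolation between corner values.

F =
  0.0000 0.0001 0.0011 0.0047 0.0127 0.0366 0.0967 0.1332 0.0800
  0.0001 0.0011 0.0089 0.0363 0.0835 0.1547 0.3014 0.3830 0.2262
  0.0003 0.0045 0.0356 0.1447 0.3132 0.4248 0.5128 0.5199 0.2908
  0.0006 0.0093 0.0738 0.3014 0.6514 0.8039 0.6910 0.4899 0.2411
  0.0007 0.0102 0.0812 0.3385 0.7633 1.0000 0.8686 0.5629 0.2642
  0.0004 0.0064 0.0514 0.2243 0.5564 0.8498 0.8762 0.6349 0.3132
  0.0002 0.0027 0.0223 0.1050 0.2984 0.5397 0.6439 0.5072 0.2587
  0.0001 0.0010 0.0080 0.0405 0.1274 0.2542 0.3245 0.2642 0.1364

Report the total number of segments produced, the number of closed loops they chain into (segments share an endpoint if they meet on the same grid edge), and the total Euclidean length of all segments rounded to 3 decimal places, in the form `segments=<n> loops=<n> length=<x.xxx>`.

cell (2,3): code 0100 → (2.747,4.000)–(3.000,3.756)
cell (2,4): code 1100 → (2.372,5.000)–(2.747,4.000)
cell (2,5): code 1100 → (2.299,6.000)–(2.372,5.000)
cell (2,6): code 1000 → (3.000,6.622)–(2.299,6.000)
cell (3,3): code 0110 → (3.000,3.756)–(4.000,3.536)
cell (3,6): code 1001 → (4.000,6.990)–(3.000,6.622)
cell (4,3): code 0010 → (4.000,3.536)–(4.954,4.000)
cell (4,4): code 0111 → (4.954,4.000)–(5.000,4.033)
cell (4,6): code 1101 → (4.043,7.000)–(4.000,6.990)
cell (4,7): code 1000 → (5.000,7.214)–(4.043,7.000)
cell (5,4): code 0010 → (5.000,4.033)–(5.915,5.000)
cell (5,5): code 0111 → (5.915,5.000)–(6.000,5.252)
cell (5,6): code 1011 → (6.000,6.570)–(5.540,7.000)
cell (5,7): code 0001 → (5.540,7.000)–(5.000,7.214)
cell (6,5): code 0010 → (6.000,5.252)–(6.244,6.000)
cell (6,6): code 0001 → (6.244,6.000)–(6.000,6.570)
total: 16 segments, chained into 1 closed loop(s), length Σ = 11.805836

segments=16 loops=1 length=11.806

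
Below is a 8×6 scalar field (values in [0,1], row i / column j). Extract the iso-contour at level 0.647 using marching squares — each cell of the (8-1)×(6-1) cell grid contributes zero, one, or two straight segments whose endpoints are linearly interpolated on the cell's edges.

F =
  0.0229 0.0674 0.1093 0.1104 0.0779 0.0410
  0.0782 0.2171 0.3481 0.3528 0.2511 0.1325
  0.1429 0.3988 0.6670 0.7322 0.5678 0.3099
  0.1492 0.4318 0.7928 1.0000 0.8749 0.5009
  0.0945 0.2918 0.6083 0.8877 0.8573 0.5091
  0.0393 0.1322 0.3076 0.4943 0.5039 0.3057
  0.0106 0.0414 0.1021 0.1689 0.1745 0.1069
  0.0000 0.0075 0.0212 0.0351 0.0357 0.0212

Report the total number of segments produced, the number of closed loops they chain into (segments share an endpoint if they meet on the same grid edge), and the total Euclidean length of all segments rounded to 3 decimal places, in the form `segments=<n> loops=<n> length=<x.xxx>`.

segments=12 loops=1 length=9.278

cell (1,1): code 0100 → (1.937,2.000)–(2.000,1.925)
cell (1,2): code 1100 → (1.775,3.000)–(1.937,2.000)
cell (1,3): code 1000 → (2.000,3.518)–(1.775,3.000)
cell (2,1): code 0110 → (2.000,1.925)–(3.000,1.596)
cell (2,3): code 1101 → (2.258,4.000)–(2.000,3.518)
cell (2,4): code 1000 → (3.000,4.609)–(2.258,4.000)
cell (3,1): code 0010 → (3.000,1.596)–(3.790,2.000)
cell (3,2): code 0111 → (3.790,2.000)–(4.000,2.139)
cell (3,4): code 1001 → (4.000,4.604)–(3.000,4.609)
cell (4,2): code 0010 → (4.000,2.139)–(4.612,3.000)
cell (4,3): code 0011 → (4.612,3.000)–(4.595,4.000)
cell (4,4): code 0001 → (4.595,4.000)–(4.000,4.604)
total: 12 segments, chained into 1 closed loop(s), length Σ = 9.278266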